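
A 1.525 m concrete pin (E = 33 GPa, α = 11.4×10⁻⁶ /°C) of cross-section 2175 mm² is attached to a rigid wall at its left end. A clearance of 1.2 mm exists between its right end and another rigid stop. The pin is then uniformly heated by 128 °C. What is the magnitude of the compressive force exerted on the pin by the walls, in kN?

Free thermal elongation = αΔT L = 11.4×10⁻⁶ × 128 × 1525 = 2.225 mm.
The gap closes (δ_free > 1.2 mm) and the wall then resists a further 2.225 − 1.2 = 1.025 mm of expansion.
So σ = E(δ_free − g)/L = 33×10³ × 1.025/1525 = 22.19 MPa.
P = σA = 22.19 × 2175 = 48.26 kN.

P ≈ 48.3 kN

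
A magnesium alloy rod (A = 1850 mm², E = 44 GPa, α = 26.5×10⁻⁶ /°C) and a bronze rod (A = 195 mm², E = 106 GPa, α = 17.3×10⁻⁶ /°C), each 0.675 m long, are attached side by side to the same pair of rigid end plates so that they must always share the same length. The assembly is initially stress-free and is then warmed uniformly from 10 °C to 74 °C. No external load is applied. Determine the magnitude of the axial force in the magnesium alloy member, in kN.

Equilibrium of a rigid end plate with no external load gives equal and opposite internal forces ±P in the two members. Since α_{magnesium alloy} > α_{bronze}, heating drives the magnesium alloy into compression and the bronze into tension.
Setting the final lengths equal and cancelling L: (α₁ − α₂)ΔT = P/(A₁E₁) + P/(A₂E₂).
|α₁ − α₂|·ΔT = 9.2×10⁻⁶ × 64 = 0.0005888.
1/(A₁E₁) + 1/(A₂E₂) = 1/(1850×44×10³) + 1/(195×106×10³) = 6.066×10⁻⁸ N⁻¹.
P = 0.0005888 / 6.066×10⁻⁸ = 9706 N = 9.706 kN.

P ≈ 9.71 kN (compressive in the magnesium alloy)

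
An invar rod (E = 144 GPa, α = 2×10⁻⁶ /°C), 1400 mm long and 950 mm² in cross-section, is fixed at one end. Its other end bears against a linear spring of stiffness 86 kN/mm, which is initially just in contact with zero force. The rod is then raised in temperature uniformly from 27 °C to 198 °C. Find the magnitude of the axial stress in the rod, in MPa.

σ ≈ 23.1 MPa (compressive)

Free thermal expansion: δ_free = αΔT L = 2×10⁻⁶ × 171 × 1400 = 0.4788 mm.
Let P be the compressive force at the spring. The rod shortens elastically by PL/(AE) and the spring compresses by P/k; together these equal δ_free.
P [ L/(AE) + 1/k ] = δ_free → P [ 1400/(950×144×10³) + 1/(86×10³) ] = 0.4788.
P = 0.4788 / 2.186×10⁻⁵ = 21900 N.
σ = P/A = 21900/950 = 23.05 MPa.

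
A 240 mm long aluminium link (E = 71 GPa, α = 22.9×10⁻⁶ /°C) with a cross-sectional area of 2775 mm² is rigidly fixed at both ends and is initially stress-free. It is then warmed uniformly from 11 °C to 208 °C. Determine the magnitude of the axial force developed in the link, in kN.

P ≈ 889 kN (compressive)

The ends cannot move, so σ = EαΔT = 71×10³ × 22.9×10⁻⁶ × 197 = 320.3 MPa.
Then P = σA = 320.3 × 2775 mm² = 888.8 kN, compressive.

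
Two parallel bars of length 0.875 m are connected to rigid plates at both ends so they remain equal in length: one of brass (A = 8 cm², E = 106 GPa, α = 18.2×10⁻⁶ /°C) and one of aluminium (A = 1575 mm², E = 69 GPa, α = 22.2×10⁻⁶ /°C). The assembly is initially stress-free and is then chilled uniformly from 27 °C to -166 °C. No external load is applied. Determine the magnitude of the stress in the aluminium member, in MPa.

Equilibrium of a rigid end plate with no external load gives equal and opposite internal forces ±P in the two members. Since α_{aluminium} > α_{brass}, cooling drives the aluminium into tension and the brass into compression.
Setting the final lengths equal and cancelling L: (α₁ − α₂)ΔT = P/(A₁E₁) + P/(A₂E₂).
|α₁ − α₂|·ΔT = 4×10⁻⁶ × 193 = 0.000772.
1/(A₁E₁) + 1/(A₂E₂) = 1/(800×106×10³) + 1/(1575×69×10³) = 2.099×10⁻⁸ N⁻¹.
So P = 0.000772 / 2.099×10⁻⁸ = 36.77 kN.
σ_{aluminium} = P/A₂ = 36770/1575 = 23.35 MPa, tensile.

σ ≈ 23.3 MPa (tensile)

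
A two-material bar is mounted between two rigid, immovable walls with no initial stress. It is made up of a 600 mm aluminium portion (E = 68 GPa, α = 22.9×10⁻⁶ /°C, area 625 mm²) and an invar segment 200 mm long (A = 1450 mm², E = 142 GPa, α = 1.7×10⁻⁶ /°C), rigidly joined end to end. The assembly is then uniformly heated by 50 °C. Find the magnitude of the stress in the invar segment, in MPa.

σ ≈ 32.2 MPa (compressive)

With the walls removed the bar would change length by δ_free = Σ αᵢΔT Lᵢ = 22.9×10⁻⁶×50×600 + 1.7×10⁻⁶×50×200 = 0.704 mm.
The walls prevent any net length change, so an axial force P (same in every segment) develops. Compatibility: P · Σ Lᵢ/(AᵢEᵢ) = δ_free.
Σ Lᵢ/(AᵢEᵢ) = 600/(625×68×10³) + 200/(1450×142×10³) = 1.509×10⁻⁵ mm/N.
So P = 0.704 / 1.509×10⁻⁵ = 46.66 kN, compressive.
σ_{invar} = P / A = 46660 / 1450 = 32.18 MPa.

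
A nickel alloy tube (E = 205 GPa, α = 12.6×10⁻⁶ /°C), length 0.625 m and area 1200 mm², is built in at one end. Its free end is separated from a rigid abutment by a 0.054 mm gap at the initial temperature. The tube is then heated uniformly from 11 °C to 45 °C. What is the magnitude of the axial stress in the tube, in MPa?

Free thermal elongation = αΔT L = 12.6×10⁻⁶ × 34 × 625 = 0.2677 mm.
This exceeds the 0.054 mm gap, so the wall pushes back. The portion of expansion that must be recovered elastically is δ_free − gap = 0.2677 − 0.054 = 0.2137 mm.
Compatibility: PL/(AE) = 0.2137 mm, so σ = P/A = E × (0.2137/625) = 70.11 MPa.

σ ≈ 70.1 MPa (compressive)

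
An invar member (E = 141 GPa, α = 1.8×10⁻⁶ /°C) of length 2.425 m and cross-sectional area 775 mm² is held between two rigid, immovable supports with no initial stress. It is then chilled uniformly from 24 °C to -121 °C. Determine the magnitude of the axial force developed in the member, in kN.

Full restraint means ε = 0, so the stress is σ = EαΔT = 141×10³ × 1.8×10⁻⁶ × 145 = 36.8 MPa.
P = AEαΔT = 775 × 141×10³ × 1.8×10⁻⁶ × 145 = 28.52 kN (tensile).

P ≈ 28.5 kN (tensile)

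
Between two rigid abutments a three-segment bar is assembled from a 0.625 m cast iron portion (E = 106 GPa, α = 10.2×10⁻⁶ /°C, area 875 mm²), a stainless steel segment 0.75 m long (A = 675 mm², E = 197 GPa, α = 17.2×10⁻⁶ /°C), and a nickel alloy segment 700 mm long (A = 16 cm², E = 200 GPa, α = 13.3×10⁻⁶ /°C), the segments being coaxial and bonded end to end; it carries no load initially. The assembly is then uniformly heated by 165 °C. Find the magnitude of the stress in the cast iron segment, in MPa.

σ ≈ 370 MPa (compressive)

Free thermal expansion of the whole bar: Σ αᵢΔT Lᵢ = 10.2×10⁻⁶×165×625 + 17.2×10⁻⁶×165×750 + 13.3×10⁻⁶×165×700 = 4.717 mm.
The walls prevent any net length change, so an axial force P (same in every segment) develops. Compatibility: P · Σ Lᵢ/(AᵢEᵢ) = δ_free.
Σ Lᵢ/(AᵢEᵢ) = 625/(875×106×10³) + 750/(675×197×10³) + 700/(1600×200×10³) = 1.457×10⁻⁵ mm/N.
Hence P = δ_free / Σ(L/AE) = 4.717/1.457×10⁻⁵ = 323.8 kN (compressive).
σ_{cast iron} = P / A = 323800 / 875 = 370.1 MPa.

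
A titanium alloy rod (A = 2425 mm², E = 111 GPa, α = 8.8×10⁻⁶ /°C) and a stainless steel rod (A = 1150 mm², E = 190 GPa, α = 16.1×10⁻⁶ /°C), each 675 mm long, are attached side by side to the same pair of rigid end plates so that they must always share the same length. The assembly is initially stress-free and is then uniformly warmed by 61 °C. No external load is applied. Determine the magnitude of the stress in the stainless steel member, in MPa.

σ ≈ 46.7 MPa (compressive)

Equilibrium of a rigid end plate with no external load gives equal and opposite internal forces ±P in the two members. Since α_{stainless steel} > α_{titanium alloy}, heating drives the stainless steel into compression and the titanium alloy into tension.
Equating the net (thermal + elastic) strains gives |α₁ − α₂|·ΔT = P·[1/(A₁E₁) + 1/(A₂E₂)].
|α₁ − α₂|·ΔT = 7.3×10⁻⁶ × 61 = 0.0004453.
1/(A₁E₁) + 1/(A₂E₂) = 1/(2425×111×10³) + 1/(1150×190×10³) = 8.292×10⁻⁹ N⁻¹.
So P = 0.0004453 / 8.292×10⁻⁹ = 53.7 kN.
σ_{stainless steel} = P/A₂ = 53700/1150 = 46.7 MPa, compressive.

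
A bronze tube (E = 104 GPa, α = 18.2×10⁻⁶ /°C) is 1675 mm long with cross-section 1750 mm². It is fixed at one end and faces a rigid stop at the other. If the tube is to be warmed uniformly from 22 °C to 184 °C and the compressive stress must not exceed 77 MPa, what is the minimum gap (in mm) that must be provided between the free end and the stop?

g ≈ 3.7 mm

With no wall the tube would lengthen by αΔT L = 18.2×10⁻⁶ × 162 × 1675 = 4.939 mm.
At the allowable stress the elastic shortening the wall may impose is σL/E = 77 × 1675 / (104×10³) = 1.24 mm.
The gap must absorb the remainder: g_min = 4.939 − 1.24 = 3.698 mm.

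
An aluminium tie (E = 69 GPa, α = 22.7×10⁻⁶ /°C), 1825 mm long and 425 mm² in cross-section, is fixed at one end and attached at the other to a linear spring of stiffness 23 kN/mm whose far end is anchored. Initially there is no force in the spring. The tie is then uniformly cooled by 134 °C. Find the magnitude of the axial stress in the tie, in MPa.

Free thermal contraction: δ_free = αΔT L = 22.7×10⁻⁶ × 134 × 1825 = 5.551 mm.
With a force P in the spring, the elastic change of the tie is PL/(AE) and that of the spring is P/k; compatibility requires their sum to equal δ_free.
P [ L/(AE) + 1/k ] = δ_free → P [ 1825/(425×69×10³) + 1/(23×10³) ] = 5.551.
P = 5.551 / 0.0001057 = 52510 N.
σ = P/A = 52510/425 = 123.6 MPa.

σ ≈ 124 MPa (tensile)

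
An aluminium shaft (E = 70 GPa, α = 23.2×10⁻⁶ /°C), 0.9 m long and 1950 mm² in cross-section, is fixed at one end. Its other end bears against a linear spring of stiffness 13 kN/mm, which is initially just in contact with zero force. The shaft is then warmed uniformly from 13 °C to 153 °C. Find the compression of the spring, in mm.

δ ≈ 2.69 mm

The unrestrained thermal change is αΔT L = 23.2×10⁻⁶ × 140 × 900 = 2.923 mm.
Let P be the compressive force at the spring. The shaft shortens elastically by PL/(AE) and the spring compresses by P/k; together these equal δ_free.
So P = δ_free / [L/(AE) + 1/k] = 2.923 / [ 900/(1950×70×10³) + 1/(13×10³) ].
P = 2.923 / 8.352×10⁻⁵ = 35000 N.
Spring compression = P/k = 35000/(13×10³) = 2.692 mm.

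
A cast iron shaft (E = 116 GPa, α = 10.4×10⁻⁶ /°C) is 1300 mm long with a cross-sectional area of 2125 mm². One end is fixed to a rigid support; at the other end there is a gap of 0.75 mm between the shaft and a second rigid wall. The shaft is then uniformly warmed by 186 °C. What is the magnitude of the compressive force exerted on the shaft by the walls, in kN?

P ≈ 335 kN

If the wall were absent the shaft would grow by αΔT L = 10.4×10⁻⁶ × 186 × 1300 = 2.515 mm.
After closing the 0.75 mm clearance, 2.515 − 0.75 = 1.765 mm of expansion remains to be suppressed by the wall.
So σ = E(δ_free − g)/L = 116×10³ × 1.765/1300 = 157.5 MPa.
P = σA = 157.5 × 2125 = 334.6 kN.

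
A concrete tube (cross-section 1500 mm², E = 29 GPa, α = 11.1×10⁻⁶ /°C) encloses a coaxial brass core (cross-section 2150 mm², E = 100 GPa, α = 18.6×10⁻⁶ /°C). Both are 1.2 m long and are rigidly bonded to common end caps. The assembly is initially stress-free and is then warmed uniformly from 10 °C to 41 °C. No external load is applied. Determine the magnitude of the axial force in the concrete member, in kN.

P ≈ 8.41 kN (tensile in the concrete)

The brass has the larger α, so on heating it would change length more than the concrete if both were free. The rigid plates force a common final length, so the brass is put into compression and the concrete into tension, with equal and opposite forces P (no external load).
Setting the final lengths equal and cancelling L: (α₁ − α₂)ΔT = P/(A₁E₁) + P/(A₂E₂).
|α₁ − α₂|·ΔT = 7.5×10⁻⁶ × 31 = 0.0002325.
1/(A₁E₁) + 1/(A₂E₂) = 1/(1500×29×10³) + 1/(2150×100×10³) = 2.764×10⁻⁸ N⁻¹.
P = 0.0002325 / 2.764×10⁻⁸ = 8412 N = 8.412 kN.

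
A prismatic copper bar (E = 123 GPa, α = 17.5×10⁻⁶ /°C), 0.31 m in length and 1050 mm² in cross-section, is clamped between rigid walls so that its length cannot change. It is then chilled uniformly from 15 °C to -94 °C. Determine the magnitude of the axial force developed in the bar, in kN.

P ≈ 246 kN (tensile)

With zero net strain, σ = E·αΔT = 123 GPa × 17.5×10⁻⁶ × 109 = 234.6 MPa.
P = AEαΔT = 1050 × 123×10³ × 17.5×10⁻⁶ × 109 = 246.4 kN (tensile).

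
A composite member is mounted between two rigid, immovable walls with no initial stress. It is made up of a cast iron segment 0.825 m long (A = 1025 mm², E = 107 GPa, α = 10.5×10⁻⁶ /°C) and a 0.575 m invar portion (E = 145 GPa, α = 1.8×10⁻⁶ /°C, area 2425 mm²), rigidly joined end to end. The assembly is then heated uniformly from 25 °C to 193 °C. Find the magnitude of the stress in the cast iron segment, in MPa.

σ ≈ 174 MPa (compressive)

With the walls removed the bar would change length by δ_free = Σ αᵢΔT Lᵢ = 10.5×10⁻⁶×168×825 + 1.8×10⁻⁶×168×575 = 1.629 mm.
The walls prevent any net length change, so an axial force P (same in every segment) develops. Compatibility: P · Σ Lᵢ/(AᵢEᵢ) = δ_free.
The series flexibility is Σ Lᵢ/(AᵢEᵢ) = 825/(1025×107×10³) + 575/(2425×145×10³) = 9.157×10⁻⁶ mm/N.
Hence P = δ_free / Σ(L/AE) = 1.629/9.157×10⁻⁶ = 177.9 kN (compressive).
σ_{cast iron} = P / A = 177900 / 1025 = 173.6 MPa.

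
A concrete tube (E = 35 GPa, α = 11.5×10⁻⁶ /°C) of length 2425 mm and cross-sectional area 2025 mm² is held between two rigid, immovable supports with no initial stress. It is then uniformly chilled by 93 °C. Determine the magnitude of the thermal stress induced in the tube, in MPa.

σ ≈ 37.4 MPa (tensile)

The supports are rigid, so the total axial strain is zero. The restrained thermal strain is ε = αΔT = 11.5×10⁻⁶ × 93 = 1069.5×10⁻⁶.
The stress required to suppress this strain is σ = Eε = 35×10³ × 1069.5×10⁻⁶ = 37.43 MPa, tensile since the tube is trying to contract.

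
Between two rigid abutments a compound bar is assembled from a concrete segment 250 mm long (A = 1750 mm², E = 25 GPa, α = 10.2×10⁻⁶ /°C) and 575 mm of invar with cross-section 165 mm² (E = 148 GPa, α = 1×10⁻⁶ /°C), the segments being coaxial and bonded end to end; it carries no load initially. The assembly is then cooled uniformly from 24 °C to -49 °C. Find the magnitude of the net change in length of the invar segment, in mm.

|ΔL| ≈ 0.142 mm

Free thermal contraction of the whole bar: Σ αᵢΔT Lᵢ = 10.2×10⁻⁶×73×250 + 1×10⁻⁶×73×575 = 0.2281 mm.
The rigid supports impose zero overall length change; the single axial force P common to all segments must satisfy P Σ Lᵢ/(AᵢEᵢ) = δ_free.
The series flexibility is Σ Lᵢ/(AᵢEᵢ) = 250/(1750×25×10³) + 575/(165×148×10³) = 2.926×10⁻⁵ mm/N.
So P = 0.2281 / 2.926×10⁻⁵ = 7.796 kN, tensile.
For the invar segment, free thermal change = 1×10⁻⁶×73×575 = 0.04197 mm and elastic change from P = 7796×575/(165×148×10³) = 0.1836 mm; these oppose, so the net change is 0.142 mm (segment lengthens).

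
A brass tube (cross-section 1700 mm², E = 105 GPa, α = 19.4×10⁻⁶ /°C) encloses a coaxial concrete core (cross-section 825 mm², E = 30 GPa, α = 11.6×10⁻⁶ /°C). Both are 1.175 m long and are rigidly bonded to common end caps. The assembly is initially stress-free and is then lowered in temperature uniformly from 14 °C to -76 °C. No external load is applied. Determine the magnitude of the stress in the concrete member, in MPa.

Both members must finish at the same length. With the larger α, the brass tends to over-contract; the plates restrain it, putting the brass in tension and the concrete in compression. With no external load the two internal forces are equal and opposite, magnitude P.
Compatibility of the two members (thermal + elastic change equal): (α₁ − α₂)ΔT = P·[1/(A₁E₁) + 1/(A₂E₂)].
|α₁ − α₂|·ΔT = 7.8×10⁻⁶ × 90 = 0.000702.
1/(A₁E₁) + 1/(A₂E₂) = 1/(1700×105×10³) + 1/(825×30×10³) = 4.601×10⁻⁸ N⁻¹.
So P = 0.000702 / 4.601×10⁻⁸ = 15.26 kN.
σ_{concrete} = P/A₂ = 15260/825 = 18.5 MPa, compressive.

σ ≈ 18.5 MPa (compressive)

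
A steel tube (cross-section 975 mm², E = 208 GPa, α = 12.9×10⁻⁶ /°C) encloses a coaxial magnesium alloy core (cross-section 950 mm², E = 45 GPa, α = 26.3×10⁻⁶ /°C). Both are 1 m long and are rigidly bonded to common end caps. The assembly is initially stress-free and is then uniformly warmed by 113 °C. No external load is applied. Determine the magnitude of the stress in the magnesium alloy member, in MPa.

Both members must finish at the same length. With the larger α, the magnesium alloy tends to over-expand; the plates restrain it, putting the magnesium alloy in compression and the steel in tension. With no external load the two internal forces are equal and opposite, magnitude P.
Equating the net (thermal + elastic) strains gives |α₁ − α₂|·ΔT = P·[1/(A₁E₁) + 1/(A₂E₂)].
|α₁ − α₂|·ΔT = 13.4×10⁻⁶ × 113 = 0.001514.
1/(A₁E₁) + 1/(A₂E₂) = 1/(975×208×10³) + 1/(950×45×10³) = 2.832×10⁻⁸ N⁻¹.
So P = 0.001514 / 2.832×10⁻⁸ = 53.46 kN.
σ_{magnesium alloy} = P/A₂ = 53460/950 = 56.28 MPa, compressive.

σ ≈ 56.3 MPa (compressive)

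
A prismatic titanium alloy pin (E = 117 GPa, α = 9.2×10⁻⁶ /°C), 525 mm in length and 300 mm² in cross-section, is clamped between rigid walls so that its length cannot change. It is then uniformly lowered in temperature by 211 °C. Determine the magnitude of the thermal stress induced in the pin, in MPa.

Because both ends are immovable the net strain is zero, and the suppressed thermal strain is αΔT = 9.2×10⁻⁶ × 211 = 1941.2×10⁻⁶.
Hence σ = E·αΔT = 117×10³ × 1941.2×10⁻⁶ = 227.1 MPa, tensile.

σ ≈ 227 MPa (tensile)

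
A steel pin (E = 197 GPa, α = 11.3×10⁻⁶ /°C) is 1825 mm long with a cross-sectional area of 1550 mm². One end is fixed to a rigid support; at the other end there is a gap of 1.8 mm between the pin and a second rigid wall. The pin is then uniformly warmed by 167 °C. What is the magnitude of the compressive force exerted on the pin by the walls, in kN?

P ≈ 275 kN

If the wall were absent the pin would grow by αΔT L = 11.3×10⁻⁶ × 167 × 1825 = 3.444 mm.
This exceeds the 1.8 mm gap, so the wall pushes back. The portion of expansion that must be recovered elastically is δ_free − gap = 3.444 − 1.8 = 1.644 mm.
Compatibility: PL/(AE) = 1.644 mm, so σ = P/A = E × (1.644/1825) = 177.5 MPa.
P = σA = 177.5 × 1550 = 275.1 kN.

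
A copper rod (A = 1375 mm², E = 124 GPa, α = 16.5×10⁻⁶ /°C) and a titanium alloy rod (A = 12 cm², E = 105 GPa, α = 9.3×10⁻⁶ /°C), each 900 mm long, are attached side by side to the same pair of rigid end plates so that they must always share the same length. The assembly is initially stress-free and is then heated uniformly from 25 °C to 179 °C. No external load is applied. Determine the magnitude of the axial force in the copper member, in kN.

P ≈ 80.3 kN (compressive in the copper)

Both members must finish at the same length. With the larger α, the copper tends to over-expand; the plates restrain it, putting the copper in compression and the titanium alloy in tension. With no external load the two internal forces are equal and opposite, magnitude P.
Equating the net (thermal + elastic) strains gives |α₁ − α₂|·ΔT = P·[1/(A₁E₁) + 1/(A₂E₂)].
|α₁ − α₂|·ΔT = 7.2×10⁻⁶ × 154 = 0.001109.
1/(A₁E₁) + 1/(A₂E₂) = 1/(1375×124×10³) + 1/(1200×105×10³) = 1.38×10⁻⁸ N⁻¹.
So P = 0.001109 / 1.38×10⁻⁸ = 80.34 kN.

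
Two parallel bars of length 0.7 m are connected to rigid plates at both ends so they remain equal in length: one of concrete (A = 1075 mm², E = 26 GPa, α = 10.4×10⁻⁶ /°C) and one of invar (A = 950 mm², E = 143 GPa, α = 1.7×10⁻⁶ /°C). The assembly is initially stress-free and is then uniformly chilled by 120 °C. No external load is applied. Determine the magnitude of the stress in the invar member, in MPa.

σ ≈ 25.5 MPa (compressive)

Equilibrium of a rigid end plate with no external load gives equal and opposite internal forces ±P in the two members. Since α_{concrete} > α_{invar}, cooling drives the concrete into tension and the invar into compression.
Compatibility of the two members (thermal + elastic change equal): (α₁ − α₂)ΔT = P·[1/(A₁E₁) + 1/(A₂E₂)].
|α₁ − α₂|·ΔT = 8.7×10⁻⁶ × 120 = 0.001044.
1/(A₁E₁) + 1/(A₂E₂) = 1/(1075×26×10³) + 1/(950×143×10³) = 4.314×10⁻⁸ N⁻¹.
P = 0.001044 / 4.314×10⁻⁸ = 24200 N = 24.2 kN.
σ_{invar} = P/A₂ = 24200/950 = 25.47 MPa, compressive.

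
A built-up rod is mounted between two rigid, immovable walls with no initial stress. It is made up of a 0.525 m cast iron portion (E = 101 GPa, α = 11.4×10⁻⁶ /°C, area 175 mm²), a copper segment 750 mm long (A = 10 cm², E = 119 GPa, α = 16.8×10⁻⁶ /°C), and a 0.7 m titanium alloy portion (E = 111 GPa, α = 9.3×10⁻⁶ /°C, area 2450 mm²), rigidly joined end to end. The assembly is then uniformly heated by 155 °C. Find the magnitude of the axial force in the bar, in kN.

P ≈ 101 kN (compressive)

With the walls removed the bar would change length by δ_free = Σ αᵢΔT Lᵢ = 11.4×10⁻⁶×155×525 + 16.8×10⁻⁶×155×750 + 9.3×10⁻⁶×155×700 = 3.89 mm.
The rigid supports impose zero overall length change; the single axial force P common to all segments must satisfy P Σ Lᵢ/(AᵢEᵢ) = δ_free.
Σ Lᵢ/(AᵢEᵢ) = 525/(175×101×10³) + 750/(1000×119×10³) + 700/(2450×111×10³) = 3.858×10⁻⁵ mm/N.
Hence P = δ_free / Σ(L/AE) = 3.89/3.858×10⁻⁵ = 100.8 kN (compressive).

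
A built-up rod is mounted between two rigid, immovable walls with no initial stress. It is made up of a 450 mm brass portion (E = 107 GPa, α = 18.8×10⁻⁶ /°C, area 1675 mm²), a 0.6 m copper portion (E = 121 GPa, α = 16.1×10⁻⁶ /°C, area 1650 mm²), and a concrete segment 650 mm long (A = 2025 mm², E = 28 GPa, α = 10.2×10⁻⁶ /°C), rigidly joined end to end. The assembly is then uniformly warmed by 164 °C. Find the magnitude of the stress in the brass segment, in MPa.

σ ≈ 143 MPa (compressive)

If the supports were absent, the total length change would be Σ αᵢΔT Lᵢ = 18.8×10⁻⁶×164×450 + 16.1×10⁻⁶×164×600 + 10.2×10⁻⁶×164×650 = 4.059 mm.
The rigid supports impose zero overall length change; the single axial force P common to all segments must satisfy P Σ Lᵢ/(AᵢEᵢ) = δ_free.
The series flexibility is Σ Lᵢ/(AᵢEᵢ) = 450/(1675×107×10³) + 600/(1650×121×10³) + 650/(2025×28×10³) = 1.698×10⁻⁵ mm/N.
P = 4.059 / 1.698×10⁻⁵ = 239000 N = 239 kN, compressive.
σ_{brass} = P / A = 239000 / 1675 = 142.7 MPa.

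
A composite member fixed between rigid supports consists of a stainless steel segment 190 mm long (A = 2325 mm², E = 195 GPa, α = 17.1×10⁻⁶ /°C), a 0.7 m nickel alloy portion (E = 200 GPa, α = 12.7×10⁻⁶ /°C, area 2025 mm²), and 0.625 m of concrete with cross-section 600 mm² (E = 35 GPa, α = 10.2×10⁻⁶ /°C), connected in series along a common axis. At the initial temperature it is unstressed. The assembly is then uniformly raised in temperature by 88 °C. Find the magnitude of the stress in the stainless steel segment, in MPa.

σ ≈ 22 MPa (compressive)

If the supports were absent, the total length change would be Σ αᵢΔT Lᵢ = 17.1×10⁻⁶×88×190 + 12.7×10⁻⁶×88×700 + 10.2×10⁻⁶×88×625 = 1.629 mm.
The rigid supports impose zero overall length change; the single axial force P common to all segments must satisfy P Σ Lᵢ/(AᵢEᵢ) = δ_free.
Σ Lᵢ/(AᵢEᵢ) = 190/(2325×195×10³) + 700/(2025×200×10³) + 625/(600×35×10³) = 3.191×10⁻⁵ mm/N.
So P = 1.629 / 3.191×10⁻⁵ = 51.06 kN, compressive.
σ_{stainless steel} = P / A = 51060 / 2325 = 21.96 MPa.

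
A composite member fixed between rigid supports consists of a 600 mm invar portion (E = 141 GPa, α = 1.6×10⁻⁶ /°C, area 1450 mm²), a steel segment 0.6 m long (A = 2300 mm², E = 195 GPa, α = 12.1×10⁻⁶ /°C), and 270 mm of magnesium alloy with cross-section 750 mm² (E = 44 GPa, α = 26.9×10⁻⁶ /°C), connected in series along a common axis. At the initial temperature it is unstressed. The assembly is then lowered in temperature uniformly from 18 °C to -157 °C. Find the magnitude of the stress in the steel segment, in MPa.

Free thermal contraction of the whole bar: Σ αᵢΔT Lᵢ = 1.6×10⁻⁶×175×600 + 12.1×10⁻⁶×175×600 + 26.9×10⁻⁶×175×270 = 2.71 mm.
Since the ends are fixed, an axial force P builds up, equal in every segment, with P · Σ Lᵢ/(AᵢEᵢ) = δ_free.
Σ Lᵢ/(AᵢEᵢ) = 600/(1450×141×10³) + 600/(2300×195×10³) + 270/(750×44×10³) = 1.245×10⁻⁵ mm/N.
Hence P = δ_free / Σ(L/AE) = 2.71/1.245×10⁻⁵ = 217.6 kN (tensile).
σ_{steel} = P / A = 217600 / 2300 = 94.59 MPa.

σ ≈ 94.6 MPa (tensile)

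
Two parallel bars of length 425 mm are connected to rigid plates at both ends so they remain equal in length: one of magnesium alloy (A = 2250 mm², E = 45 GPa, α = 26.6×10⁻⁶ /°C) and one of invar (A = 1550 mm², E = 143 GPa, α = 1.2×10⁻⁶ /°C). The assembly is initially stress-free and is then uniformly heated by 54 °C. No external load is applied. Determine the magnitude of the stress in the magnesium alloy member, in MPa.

Both members must finish at the same length. With the larger α, the magnesium alloy tends to over-expand; the plates restrain it, putting the magnesium alloy in compression and the invar in tension. With no external load the two internal forces are equal and opposite, magnitude P.
Equating the net (thermal + elastic) strains gives |α₁ − α₂|·ΔT = P·[1/(A₁E₁) + 1/(A₂E₂)].
|α₁ − α₂|·ΔT = 25.4×10⁻⁶ × 54 = 0.001372.
1/(A₁E₁) + 1/(A₂E₂) = 1/(2250×45×10³) + 1/(1550×143×10³) = 1.439×10⁻⁸ N⁻¹.
So P = 0.001372 / 1.439×10⁻⁸ = 95.33 kN.
σ_{magnesium alloy} = P/A₁ = 95330/2250 = 42.37 MPa, compressive.

σ ≈ 42.4 MPa (compressive)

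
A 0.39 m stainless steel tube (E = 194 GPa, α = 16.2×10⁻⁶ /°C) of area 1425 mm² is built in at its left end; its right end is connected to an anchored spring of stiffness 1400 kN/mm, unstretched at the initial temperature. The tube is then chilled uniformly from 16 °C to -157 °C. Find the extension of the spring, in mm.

δ ≈ 0.367 mm

Free thermal contraction: δ_free = αΔT L = 16.2×10⁻⁶ × 173 × 390 = 1.093 mm.
With a force P in the spring, the elastic change of the tube is PL/(AE) and that of the spring is P/k; compatibility requires their sum to equal δ_free.
P [ L/(AE) + 1/k ] = δ_free → P [ 390/(1425×194×10³) + 1/(1400×10³) ] = 1.093.
P = 1.093 / 2.125×10⁻⁶ = 514400 N.
Spring extension = P/k = 514400/(1400×10³) = 0.3674 mm.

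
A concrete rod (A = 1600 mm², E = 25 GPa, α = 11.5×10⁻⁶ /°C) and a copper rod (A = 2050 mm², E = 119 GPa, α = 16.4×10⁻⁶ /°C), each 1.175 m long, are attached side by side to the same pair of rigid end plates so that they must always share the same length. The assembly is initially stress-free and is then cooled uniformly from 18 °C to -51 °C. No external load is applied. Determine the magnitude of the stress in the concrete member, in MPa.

σ ≈ 7.26 MPa (compressive)

Equilibrium of a rigid end plate with no external load gives equal and opposite internal forces ±P in the two members. Since α_{copper} > α_{concrete}, cooling drives the copper into tension and the concrete into compression.
Equating the net (thermal + elastic) strains gives |α₁ − α₂|·ΔT = P·[1/(A₁E₁) + 1/(A₂E₂)].
|α₁ − α₂|·ΔT = 4.9×10⁻⁶ × 69 = 0.0003381.
1/(A₁E₁) + 1/(A₂E₂) = 1/(1600×25×10³) + 1/(2050×119×10³) = 2.91×10⁻⁸ N⁻¹.
P = 0.0003381 / 2.91×10⁻⁸ = 11620 N = 11.62 kN.
σ_{concrete} = P/A₁ = 11620/1600 = 7.262 MPa, compressive.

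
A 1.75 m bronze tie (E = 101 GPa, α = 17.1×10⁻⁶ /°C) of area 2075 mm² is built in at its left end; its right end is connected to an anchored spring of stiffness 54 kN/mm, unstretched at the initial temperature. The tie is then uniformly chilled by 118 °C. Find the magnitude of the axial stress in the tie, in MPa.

If the spring were absent the tie would shorten by αΔT L = 17.1×10⁻⁶ × 118 × 1750 = 3.531 mm.
Let P be the tensile force in the spring. The tie extends elastically by PL/(AE) and the spring stretches by P/k; together these equal δ_free.
So P = δ_free / [L/(AE) + 1/k] = 3.531 / [ 1750/(2075×101×10³) + 1/(54×10³) ].
P = 3.531 / 2.687×10⁻⁵ = 131400 N.
σ = P/A = 131400/2075 = 63.34 MPa.

σ ≈ 63.3 MPa (tensile)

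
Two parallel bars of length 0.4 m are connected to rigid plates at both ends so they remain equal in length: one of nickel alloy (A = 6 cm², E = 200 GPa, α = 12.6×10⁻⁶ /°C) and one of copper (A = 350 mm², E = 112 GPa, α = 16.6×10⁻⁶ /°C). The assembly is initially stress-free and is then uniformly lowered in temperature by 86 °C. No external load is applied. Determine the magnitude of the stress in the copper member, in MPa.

σ ≈ 29 MPa (tensile)

Both members must finish at the same length. With the larger α, the copper tends to over-contract; the plates restrain it, putting the copper in tension and the nickel alloy in compression. With no external load the two internal forces are equal and opposite, magnitude P.
Compatibility of the two members (thermal + elastic change equal): (α₁ − α₂)ΔT = P·[1/(A₁E₁) + 1/(A₂E₂)].
|α₁ − α₂|·ΔT = 4×10⁻⁶ × 86 = 0.000344.
1/(A₁E₁) + 1/(A₂E₂) = 1/(600×200×10³) + 1/(350×112×10³) = 3.384×10⁻⁸ N⁻¹.
So P = 0.000344 / 3.384×10⁻⁸ = 10.16 kN.
σ_{copper} = P/A₂ = 10160/350 = 29.04 MPa, tensile.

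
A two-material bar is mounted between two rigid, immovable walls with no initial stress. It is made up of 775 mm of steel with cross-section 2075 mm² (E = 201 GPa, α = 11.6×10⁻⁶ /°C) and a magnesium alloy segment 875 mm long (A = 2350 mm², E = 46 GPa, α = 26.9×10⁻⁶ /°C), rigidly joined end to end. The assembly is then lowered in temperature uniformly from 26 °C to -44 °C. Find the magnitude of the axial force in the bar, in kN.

With the walls removed the bar would change length by δ_free = Σ αᵢΔT Lᵢ = 11.6×10⁻⁶×70×775 + 26.9×10⁻⁶×70×875 = 2.277 mm.
The rigid supports impose zero overall length change; the single axial force P common to all segments must satisfy P Σ Lᵢ/(AᵢEᵢ) = δ_free.
Σ Lᵢ/(AᵢEᵢ) = 775/(2075×201×10³) + 875/(2350×46×10³) = 9.953×10⁻⁶ mm/N.
P = 2.277 / 9.953×10⁻⁶ = 228800 N = 228.8 kN, tensile.

P ≈ 229 kN (tensile)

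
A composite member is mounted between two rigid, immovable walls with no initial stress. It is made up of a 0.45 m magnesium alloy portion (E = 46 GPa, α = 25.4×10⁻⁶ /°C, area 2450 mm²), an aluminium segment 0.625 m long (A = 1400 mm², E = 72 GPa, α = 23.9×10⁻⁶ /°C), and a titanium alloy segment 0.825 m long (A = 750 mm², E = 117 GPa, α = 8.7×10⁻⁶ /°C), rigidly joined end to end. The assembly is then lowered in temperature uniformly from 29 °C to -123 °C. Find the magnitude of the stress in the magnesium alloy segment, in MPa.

σ ≈ 106 MPa (tensile)

Free thermal contraction of the whole bar: Σ αᵢΔT Lᵢ = 25.4×10⁻⁶×152×450 + 23.9×10⁻⁶×152×625 + 8.7×10⁻⁶×152×825 = 5.099 mm.
The walls prevent any net length change, so an axial force P (same in every segment) develops. Compatibility: P · Σ Lᵢ/(AᵢEᵢ) = δ_free.
The series flexibility is Σ Lᵢ/(AᵢEᵢ) = 450/(2450×46×10³) + 625/(1400×72×10³) + 825/(750×117×10³) = 1.96×10⁻⁵ mm/N.
Hence P = δ_free / Σ(L/AE) = 5.099/1.96×10⁻⁵ = 260.2 kN (tensile).
σ_{magnesium alloy} = P / A = 260200 / 2450 = 106.2 MPa.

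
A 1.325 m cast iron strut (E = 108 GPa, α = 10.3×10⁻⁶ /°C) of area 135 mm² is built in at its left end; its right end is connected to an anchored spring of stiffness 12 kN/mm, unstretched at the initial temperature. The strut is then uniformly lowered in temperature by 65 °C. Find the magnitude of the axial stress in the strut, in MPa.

σ ≈ 37.7 MPa (tensile)

The unrestrained thermal change is αΔT L = 10.3×10⁻⁶ × 65 × 1325 = 0.8871 mm.
Let P be the tensile force in the spring. The strut extends elastically by PL/(AE) and the spring stretches by P/k; together these equal δ_free.
P [ L/(AE) + 1/k ] = δ_free → P [ 1325/(135×108×10³) + 1/(12×10³) ] = 0.8871.
P = 0.8871 / 0.0001742 = 5092 N.
σ = P/A = 5092/135 = 37.72 MPa.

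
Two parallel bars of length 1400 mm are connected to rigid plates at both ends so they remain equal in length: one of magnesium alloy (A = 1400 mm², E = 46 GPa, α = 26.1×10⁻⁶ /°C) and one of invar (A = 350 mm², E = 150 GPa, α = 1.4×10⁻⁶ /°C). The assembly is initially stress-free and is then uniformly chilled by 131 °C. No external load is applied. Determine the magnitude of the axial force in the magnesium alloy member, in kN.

P ≈ 93.6 kN (tensile in the magnesium alloy)

The magnesium alloy has the larger α, so on cooling it would change length more than the invar if both were free. The rigid plates force a common final length, so the magnesium alloy is put into tension and the invar into compression, with equal and opposite forces P (no external load).
Compatibility of the two members (thermal + elastic change equal): (α₁ − α₂)ΔT = P·[1/(A₁E₁) + 1/(A₂E₂)].
|α₁ − α₂|·ΔT = 24.7×10⁻⁶ × 131 = 0.003236.
1/(A₁E₁) + 1/(A₂E₂) = 1/(1400×46×10³) + 1/(350×150×10³) = 3.458×10⁻⁸ N⁻¹.
So P = 0.003236 / 3.458×10⁻⁸ = 93.58 kN.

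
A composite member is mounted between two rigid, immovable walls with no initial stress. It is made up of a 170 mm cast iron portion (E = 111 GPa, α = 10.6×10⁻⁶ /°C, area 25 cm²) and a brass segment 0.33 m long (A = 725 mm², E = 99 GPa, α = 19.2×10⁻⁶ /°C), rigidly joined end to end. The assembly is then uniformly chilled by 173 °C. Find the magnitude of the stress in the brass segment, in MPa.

If the supports were absent, the total length change would be Σ αᵢΔT Lᵢ = 10.6×10⁻⁶×173×170 + 19.2×10⁻⁶×173×330 = 1.408 mm.
The rigid supports impose zero overall length change; the single axial force P common to all segments must satisfy P Σ Lᵢ/(AᵢEᵢ) = δ_free.
Σ Lᵢ/(AᵢEᵢ) = 170/(2500×111×10³) + 330/(725×99×10³) = 5.21×10⁻⁶ mm/N.
P = 1.408 / 5.21×10⁻⁶ = 270200 N = 270.2 kN, tensile.
σ_{brass} = P / A = 270200 / 725 = 372.7 MPa.

σ ≈ 373 MPa (tensile)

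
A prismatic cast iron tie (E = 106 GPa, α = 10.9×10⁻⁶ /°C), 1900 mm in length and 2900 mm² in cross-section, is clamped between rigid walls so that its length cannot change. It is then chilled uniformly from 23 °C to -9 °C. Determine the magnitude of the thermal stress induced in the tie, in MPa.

With length fixed, the mechanical strain must cancel the thermal strain αΔT = 10.9×10⁻⁶ × 32 = 348.8×10⁻⁶.
σ = EαΔT = 106×10³ × 10.9×10⁻⁶ × 32 = 36.97 MPa (tensile; the tie is trying to contract).

σ ≈ 37 MPa (tensile)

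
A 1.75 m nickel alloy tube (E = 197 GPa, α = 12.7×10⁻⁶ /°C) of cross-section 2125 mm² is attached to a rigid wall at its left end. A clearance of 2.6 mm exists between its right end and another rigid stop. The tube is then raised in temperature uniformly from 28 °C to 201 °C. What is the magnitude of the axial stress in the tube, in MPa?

Free thermal elongation = αΔT L = 12.7×10⁻⁶ × 173 × 1750 = 3.845 mm.
The gap closes (δ_free > 2.6 mm) and the wall then resists a further 3.845 − 2.6 = 1.245 mm of expansion.
Compatibility: PL/(AE) = 1.245 mm, so σ = P/A = E × (1.245/1750) = 140.1 MPa.

σ ≈ 140 MPa (compressive)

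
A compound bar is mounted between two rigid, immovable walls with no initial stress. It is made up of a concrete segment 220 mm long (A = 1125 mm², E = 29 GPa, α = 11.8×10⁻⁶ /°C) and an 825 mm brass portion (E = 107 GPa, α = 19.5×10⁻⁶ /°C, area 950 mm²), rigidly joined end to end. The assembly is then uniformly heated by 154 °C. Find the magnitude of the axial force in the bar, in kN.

P ≈ 194 kN (compressive)

With the walls removed the bar would change length by δ_free = Σ αᵢΔT Lᵢ = 11.8×10⁻⁶×154×220 + 19.5×10⁻⁶×154×825 = 2.877 mm.
Since the ends are fixed, an axial force P builds up, equal in every segment, with P · Σ Lᵢ/(AᵢEᵢ) = δ_free.
The series flexibility is Σ Lᵢ/(AᵢEᵢ) = 220/(1125×29×10³) + 825/(950×107×10³) = 1.486×10⁻⁵ mm/N.
So P = 2.877 / 1.486×10⁻⁵ = 193.6 kN, compressive.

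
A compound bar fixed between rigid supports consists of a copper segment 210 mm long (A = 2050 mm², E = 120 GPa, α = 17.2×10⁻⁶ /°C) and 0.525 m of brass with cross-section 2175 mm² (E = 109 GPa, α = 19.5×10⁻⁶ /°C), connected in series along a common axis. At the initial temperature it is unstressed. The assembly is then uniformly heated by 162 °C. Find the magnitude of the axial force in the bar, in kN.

With the walls removed the bar would change length by δ_free = Σ αᵢΔT Lᵢ = 17.2×10⁻⁶×162×210 + 19.5×10⁻⁶×162×525 = 2.244 mm.
The rigid supports impose zero overall length change; the single axial force P common to all segments must satisfy P Σ Lᵢ/(AᵢEᵢ) = δ_free.
Σ Lᵢ/(AᵢEᵢ) = 210/(2050×120×10³) + 525/(2175×109×10³) = 3.068×10⁻⁶ mm/N.
Hence P = δ_free / Σ(L/AE) = 2.244/3.068×10⁻⁶ = 731.3 kN (compressive).

P ≈ 731 kN (compressive)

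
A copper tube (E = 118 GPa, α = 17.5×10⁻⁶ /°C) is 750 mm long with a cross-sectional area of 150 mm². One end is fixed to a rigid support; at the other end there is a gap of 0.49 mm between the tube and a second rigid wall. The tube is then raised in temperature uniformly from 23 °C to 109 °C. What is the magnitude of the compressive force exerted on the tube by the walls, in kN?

Unrestrained expansion: δ_free = αΔT L = 17.5×10⁻⁶ × 86 × 750 = 1.129 mm.
After closing the 0.49 mm clearance, 1.129 − 0.49 = 0.6387 mm of expansion remains to be suppressed by the wall.
That suppressed elongation corresponds to σ = E·Δ/L = 118×10³ × 0.6387/750 = 100.5 MPa.
Force on the wall = σA = 100.5 × 150 mm² = 15.07 kN.

P ≈ 15.1 kN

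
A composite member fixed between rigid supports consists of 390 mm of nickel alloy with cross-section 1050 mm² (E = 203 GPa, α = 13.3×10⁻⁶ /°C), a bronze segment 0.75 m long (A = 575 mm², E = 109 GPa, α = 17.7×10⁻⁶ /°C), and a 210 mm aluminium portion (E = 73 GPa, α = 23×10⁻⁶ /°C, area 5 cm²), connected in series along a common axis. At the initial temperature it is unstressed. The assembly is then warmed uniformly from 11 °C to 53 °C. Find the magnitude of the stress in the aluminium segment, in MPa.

If the supports were absent, the total length change would be Σ αᵢΔT Lᵢ = 13.3×10⁻⁶×42×390 + 17.7×10⁻⁶×42×750 + 23×10⁻⁶×42×210 = 0.9783 mm.
The walls prevent any net length change, so an axial force P (same in every segment) develops. Compatibility: P · Σ Lᵢ/(AᵢEᵢ) = δ_free.
The series flexibility is Σ Lᵢ/(AᵢEᵢ) = 390/(1050×203×10³) + 750/(575×109×10³) + 210/(500×73×10³) = 1.955×10⁻⁵ mm/N.
P = 0.9783 / 1.955×10⁻⁵ = 50040 N = 50.04 kN, compressive.
σ_{aluminium} = P / A = 50040 / 500 = 100.1 MPa.

σ ≈ 100 MPa (compressive)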